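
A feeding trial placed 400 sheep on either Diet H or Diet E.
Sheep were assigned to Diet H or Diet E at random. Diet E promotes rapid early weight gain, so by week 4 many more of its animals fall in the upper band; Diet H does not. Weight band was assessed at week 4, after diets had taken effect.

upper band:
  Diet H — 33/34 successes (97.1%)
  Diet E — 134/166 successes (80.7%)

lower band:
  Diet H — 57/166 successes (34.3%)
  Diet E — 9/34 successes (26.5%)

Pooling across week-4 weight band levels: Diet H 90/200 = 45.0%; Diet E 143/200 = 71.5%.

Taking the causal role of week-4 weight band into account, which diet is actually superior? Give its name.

Diet E

The stratified and pooled comparisons disagree (Diet H wins within each week-4 weight band; Diet E wins overall), so the answer turns on the causal role of week-4 weight band.
Week-4 weight band is recorded after the diet and is itself shifted by it — it sits on the causal path from diet to outcome. Conditioning on a mediator would strip out part of the effect we want; the pooled comparison gives the total causal effect.
Pooled: Diet H 45.0% vs Diet E 71.5%; Diet E is higher overall.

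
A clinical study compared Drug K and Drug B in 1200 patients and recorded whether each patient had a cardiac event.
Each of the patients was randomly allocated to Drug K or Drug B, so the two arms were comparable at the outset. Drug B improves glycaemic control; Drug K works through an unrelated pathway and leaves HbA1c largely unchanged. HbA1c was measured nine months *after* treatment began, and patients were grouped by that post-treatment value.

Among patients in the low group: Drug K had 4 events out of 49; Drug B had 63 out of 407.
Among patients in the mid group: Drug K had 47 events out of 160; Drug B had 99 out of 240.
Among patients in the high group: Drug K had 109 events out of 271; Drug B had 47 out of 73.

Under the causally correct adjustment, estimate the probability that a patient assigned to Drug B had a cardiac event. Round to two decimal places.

0.29

HbA1c is recorded after the drug and is itself shifted by it — it sits on the causal path from drug to outcome. Conditioning on a mediator would strip out part of the effect we want; the pooled comparison gives the total causal effect.
So P(outcome | do(Drug B)) is just the pooled rate for Drug B: 209/720 = 0.290.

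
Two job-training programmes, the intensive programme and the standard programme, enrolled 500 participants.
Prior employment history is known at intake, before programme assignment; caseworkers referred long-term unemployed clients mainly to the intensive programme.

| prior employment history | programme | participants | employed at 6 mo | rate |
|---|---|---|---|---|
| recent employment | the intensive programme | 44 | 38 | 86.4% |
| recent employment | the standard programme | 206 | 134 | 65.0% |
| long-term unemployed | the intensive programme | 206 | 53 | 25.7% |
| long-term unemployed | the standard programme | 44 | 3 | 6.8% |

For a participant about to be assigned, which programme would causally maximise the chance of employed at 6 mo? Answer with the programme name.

the intensive programme

Prior employment history satisfies the back-door criterion: it is not a descendant of the programme, and it blocks the spurious path from programme to outcome. Adjusting for it (i.e., using the within-prior employment history rates) gives the causal effect.
Within each level — recent employment: 86.4% vs 65.0%; long-term unemployed: 25.7% vs 6.8% — the intensive programme is higher every time.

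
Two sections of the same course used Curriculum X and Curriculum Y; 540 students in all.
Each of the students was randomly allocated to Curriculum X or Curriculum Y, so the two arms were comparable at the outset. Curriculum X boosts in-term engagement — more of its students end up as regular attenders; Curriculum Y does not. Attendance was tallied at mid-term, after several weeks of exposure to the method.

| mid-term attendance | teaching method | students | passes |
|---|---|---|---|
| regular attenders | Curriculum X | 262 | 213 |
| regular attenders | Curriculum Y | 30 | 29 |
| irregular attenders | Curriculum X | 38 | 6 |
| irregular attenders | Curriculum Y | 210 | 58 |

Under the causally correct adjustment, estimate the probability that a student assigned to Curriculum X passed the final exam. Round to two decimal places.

Mid-term attendance here is a post-treatment variable shaped by the teaching method; conditioning on it would introduce bias rather than remove it. The overall comparison is the causal one.
So P(outcome | do(Curriculum X)) is just the pooled rate for Curriculum X: 219/300 = 0.730.

0.73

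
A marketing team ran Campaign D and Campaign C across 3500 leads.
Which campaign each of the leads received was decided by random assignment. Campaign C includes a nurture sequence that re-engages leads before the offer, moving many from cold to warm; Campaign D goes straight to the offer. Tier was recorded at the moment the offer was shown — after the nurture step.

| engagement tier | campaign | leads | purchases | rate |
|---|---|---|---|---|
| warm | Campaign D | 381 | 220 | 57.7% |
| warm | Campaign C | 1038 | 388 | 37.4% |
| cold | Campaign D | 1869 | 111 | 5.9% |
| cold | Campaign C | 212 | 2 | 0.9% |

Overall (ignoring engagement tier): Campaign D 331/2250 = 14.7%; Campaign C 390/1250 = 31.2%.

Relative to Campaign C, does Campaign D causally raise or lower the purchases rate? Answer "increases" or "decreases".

decreases

The distribution of engagement tier is itself part of what the campaign does — it is an intermediate outcome. Holding it fixed would remove that part of the effect; the total effect is the pooled difference.
Pooled: Campaign D 14.7% vs Campaign C 31.2%; Campaign C is higher overall.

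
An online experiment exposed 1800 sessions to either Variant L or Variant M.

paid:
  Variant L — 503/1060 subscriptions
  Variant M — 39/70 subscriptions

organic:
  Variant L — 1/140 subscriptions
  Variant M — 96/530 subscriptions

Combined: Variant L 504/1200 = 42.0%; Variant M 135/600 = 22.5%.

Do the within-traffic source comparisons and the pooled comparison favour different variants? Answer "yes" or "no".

yes

Within each traffic source level (paid 47.5% vs 55.7%; organic 0.7% vs 18.1%), Variant M has the higher rate every time. Pooled: 42.0% vs 22.5% — Variant L has the higher rate overall. The two comparisons disagree.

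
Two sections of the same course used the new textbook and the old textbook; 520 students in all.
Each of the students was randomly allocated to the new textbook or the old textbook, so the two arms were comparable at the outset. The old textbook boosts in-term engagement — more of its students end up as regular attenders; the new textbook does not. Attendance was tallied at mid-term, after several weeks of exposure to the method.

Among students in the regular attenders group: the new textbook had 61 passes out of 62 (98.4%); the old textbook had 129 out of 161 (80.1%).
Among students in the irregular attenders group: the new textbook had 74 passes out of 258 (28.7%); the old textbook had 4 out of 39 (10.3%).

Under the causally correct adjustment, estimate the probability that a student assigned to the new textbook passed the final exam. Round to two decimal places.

Mid-term attendance lies on the pathway teaching method → mid-term attendance → outcome, so adjusting for it blocks the indirect effect. For the total causal effect of teaching method, use the unadjusted pooled rates.
So P(outcome | do(the new textbook)) is just the pooled rate for the new textbook: 135/320 = 0.422.

0.42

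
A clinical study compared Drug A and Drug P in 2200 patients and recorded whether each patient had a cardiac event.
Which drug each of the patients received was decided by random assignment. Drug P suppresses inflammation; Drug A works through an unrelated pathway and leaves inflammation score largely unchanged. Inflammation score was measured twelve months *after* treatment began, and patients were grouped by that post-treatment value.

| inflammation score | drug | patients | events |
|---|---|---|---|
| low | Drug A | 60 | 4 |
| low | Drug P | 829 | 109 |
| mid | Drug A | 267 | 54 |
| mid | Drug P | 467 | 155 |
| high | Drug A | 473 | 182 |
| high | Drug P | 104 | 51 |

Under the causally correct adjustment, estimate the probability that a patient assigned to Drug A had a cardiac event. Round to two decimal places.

Drug A is lower inside every inflammation score stratum but Drug P is lower in aggregate. Whether to stratify depends on how inflammation score relates to the drug.
Inflammation score is downstream of the drug. One should not condition on a consequence of treatment, so the overall rates are the right comparison.
So P(outcome | do(Drug A)) is just the pooled rate for Drug A: 240/800 = 0.300.

0.30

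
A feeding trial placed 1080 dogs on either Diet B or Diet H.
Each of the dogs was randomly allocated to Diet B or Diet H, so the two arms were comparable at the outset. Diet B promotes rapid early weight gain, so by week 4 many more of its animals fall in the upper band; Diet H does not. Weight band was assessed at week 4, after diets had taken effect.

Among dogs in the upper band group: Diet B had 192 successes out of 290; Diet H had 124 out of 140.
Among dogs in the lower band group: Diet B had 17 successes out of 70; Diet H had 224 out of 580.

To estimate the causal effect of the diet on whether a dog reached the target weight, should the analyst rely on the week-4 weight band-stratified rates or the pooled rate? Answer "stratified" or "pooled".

pooled

Week-4 weight band lies on the pathway diet → week-4 weight band → outcome, so adjusting for it blocks the indirect effect. For the total causal effect of diet, use the unadjusted pooled rates.
Pooled: Diet B 58.1% vs Diet H 48.3%; Diet B is higher overall.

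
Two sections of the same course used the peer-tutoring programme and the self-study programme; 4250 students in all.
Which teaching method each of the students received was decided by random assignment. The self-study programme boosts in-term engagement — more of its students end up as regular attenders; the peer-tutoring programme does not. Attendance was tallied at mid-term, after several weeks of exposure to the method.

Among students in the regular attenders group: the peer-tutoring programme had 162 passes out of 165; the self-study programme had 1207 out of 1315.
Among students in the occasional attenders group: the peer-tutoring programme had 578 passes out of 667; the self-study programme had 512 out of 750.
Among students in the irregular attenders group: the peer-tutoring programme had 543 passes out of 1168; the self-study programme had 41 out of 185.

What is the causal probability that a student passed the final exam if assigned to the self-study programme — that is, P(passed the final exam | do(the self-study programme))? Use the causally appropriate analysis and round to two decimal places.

0.78

Mid-term attendance here is a post-treatment variable shaped by the teaching method; conditioning on it would introduce bias rather than remove it. The overall comparison is the causal one.
So P(outcome | do(the self-study programme)) is just the pooled rate for the self-study programme: 1760/2250 = 0.782.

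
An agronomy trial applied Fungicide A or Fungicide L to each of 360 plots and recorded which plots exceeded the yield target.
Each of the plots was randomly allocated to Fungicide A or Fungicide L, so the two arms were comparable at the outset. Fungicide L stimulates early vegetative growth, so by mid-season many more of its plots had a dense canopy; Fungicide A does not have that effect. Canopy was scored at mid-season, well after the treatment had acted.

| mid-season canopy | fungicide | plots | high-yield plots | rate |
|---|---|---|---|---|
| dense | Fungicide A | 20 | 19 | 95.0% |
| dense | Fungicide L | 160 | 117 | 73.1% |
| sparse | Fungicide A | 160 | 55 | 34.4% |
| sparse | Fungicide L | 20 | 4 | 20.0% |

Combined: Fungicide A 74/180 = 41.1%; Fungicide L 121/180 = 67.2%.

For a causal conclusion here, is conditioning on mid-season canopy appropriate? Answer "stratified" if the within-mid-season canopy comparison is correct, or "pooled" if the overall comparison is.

pooled

Fungicide A is higher inside every mid-season canopy stratum but Fungicide L is higher in aggregate. Whether to stratify depends on how mid-season canopy relates to the fungicide.
Mid-season canopy is downstream of the fungicide. One should not condition on a consequence of treatment, so the overall rates are the right comparison.
Pooled: Fungicide A 41.1% vs Fungicide L 67.2%; Fungicide L is higher overall.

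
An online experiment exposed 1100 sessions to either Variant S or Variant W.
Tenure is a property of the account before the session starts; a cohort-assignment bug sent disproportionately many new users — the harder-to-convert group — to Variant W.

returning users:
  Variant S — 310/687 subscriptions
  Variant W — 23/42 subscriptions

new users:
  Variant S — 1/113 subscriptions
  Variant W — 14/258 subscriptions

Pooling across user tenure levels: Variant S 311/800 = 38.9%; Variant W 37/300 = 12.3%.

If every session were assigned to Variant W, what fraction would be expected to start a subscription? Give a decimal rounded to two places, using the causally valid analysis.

0.38

The user tenure-specific comparison favours Variant W throughout, but the pooled figures favour Variant S. The question is whether to condition on user tenure.
Since user tenure is a pre-existing factor (not a product of the variant) and it affects the outcome on its own, it is a confounder. The stratified rates, not the pooled rate, identify the causal effect.
Standardising Variant W to the population user tenure mix: 0.663·23/42 + 0.337·14/258 = 0.381.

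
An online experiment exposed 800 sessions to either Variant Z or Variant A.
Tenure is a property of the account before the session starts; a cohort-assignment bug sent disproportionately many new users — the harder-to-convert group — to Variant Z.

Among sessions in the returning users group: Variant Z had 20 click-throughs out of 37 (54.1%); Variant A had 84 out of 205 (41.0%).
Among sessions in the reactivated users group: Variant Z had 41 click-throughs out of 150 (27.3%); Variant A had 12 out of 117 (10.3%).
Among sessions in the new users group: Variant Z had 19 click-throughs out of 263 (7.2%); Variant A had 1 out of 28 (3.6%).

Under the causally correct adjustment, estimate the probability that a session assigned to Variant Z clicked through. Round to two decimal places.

0.28

The stratified and pooled comparisons disagree (Variant Z wins within each user tenure; Variant A wins overall), so the answer turns on the causal role of user tenure.
Here user tenure is a common cause — it drives both which variant a case falls under and the outcome. The crude comparison mixes populations; the stratum-specific rates are the causally relevant ones.
Standardising Variant Z to the population user tenure mix: 0.302·20/37 + 0.334·41/150 + 0.364·19/263 = 0.281.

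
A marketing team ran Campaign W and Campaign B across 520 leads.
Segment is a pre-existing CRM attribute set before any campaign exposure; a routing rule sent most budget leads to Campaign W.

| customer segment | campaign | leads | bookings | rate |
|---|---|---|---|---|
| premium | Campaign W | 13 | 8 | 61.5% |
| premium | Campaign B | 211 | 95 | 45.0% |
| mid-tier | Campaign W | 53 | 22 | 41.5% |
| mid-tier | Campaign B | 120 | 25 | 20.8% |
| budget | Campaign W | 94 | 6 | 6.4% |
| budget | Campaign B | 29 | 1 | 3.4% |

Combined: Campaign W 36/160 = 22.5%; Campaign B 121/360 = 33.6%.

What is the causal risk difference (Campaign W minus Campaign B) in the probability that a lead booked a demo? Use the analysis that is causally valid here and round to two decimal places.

Campaign W is higher inside every customer segment stratum but Campaign B is higher in aggregate. Whether to stratify depends on how customer segment relates to the campaign.
The imbalance in customer segment arose from how leads were allocated, not from anything the campaign did; and customer segment independently affects the outcome. The pooled gap is confounded — condition on customer segment.
Adjusting over the population distribution of customer segment: 0.431·(0.615−0.450) + 0.333·(0.415−0.208) + 0.237·(0.064−0.034) = +0.147.

+0.15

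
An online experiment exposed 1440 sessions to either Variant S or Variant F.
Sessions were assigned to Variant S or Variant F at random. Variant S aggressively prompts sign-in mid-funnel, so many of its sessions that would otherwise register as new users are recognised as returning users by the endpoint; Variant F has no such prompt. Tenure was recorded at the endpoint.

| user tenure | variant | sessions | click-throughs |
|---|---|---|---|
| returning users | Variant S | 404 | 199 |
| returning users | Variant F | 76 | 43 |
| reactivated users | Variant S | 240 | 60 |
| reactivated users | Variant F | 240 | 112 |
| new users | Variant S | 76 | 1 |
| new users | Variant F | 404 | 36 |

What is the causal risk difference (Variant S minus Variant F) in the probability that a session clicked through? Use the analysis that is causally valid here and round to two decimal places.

+0.10

Within every user tenure level Variant F has the higher rate, yet pooled Variant S does — Simpson's reversal.
The distribution of user tenure is itself part of what the variant does — it is an intermediate outcome. Holding it fixed would remove that part of the effect; the total effect is the pooled difference.
The causal difference is the pooled difference: 0.361 − 0.265 = +0.096.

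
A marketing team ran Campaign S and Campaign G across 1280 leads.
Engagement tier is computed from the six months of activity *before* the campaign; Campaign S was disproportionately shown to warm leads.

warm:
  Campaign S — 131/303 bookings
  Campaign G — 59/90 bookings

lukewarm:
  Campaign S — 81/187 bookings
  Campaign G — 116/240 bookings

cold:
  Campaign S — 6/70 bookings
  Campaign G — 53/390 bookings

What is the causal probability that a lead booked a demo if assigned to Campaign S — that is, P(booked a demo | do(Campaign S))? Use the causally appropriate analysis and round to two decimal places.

0.31

The stratified and pooled comparisons disagree (Campaign G wins within each engagement tier; Campaign S wins overall), so the answer turns on the causal role of engagement tier.
Since engagement tier is a pre-existing factor (not a product of the campaign) and it affects the outcome on its own, it is a confounder. The stratified rates, not the pooled rate, identify the causal effect.
Standardising Campaign S to the population engagement tier mix: 0.307·131/303 + 0.334·81/187 + 0.359·6/70 = 0.308.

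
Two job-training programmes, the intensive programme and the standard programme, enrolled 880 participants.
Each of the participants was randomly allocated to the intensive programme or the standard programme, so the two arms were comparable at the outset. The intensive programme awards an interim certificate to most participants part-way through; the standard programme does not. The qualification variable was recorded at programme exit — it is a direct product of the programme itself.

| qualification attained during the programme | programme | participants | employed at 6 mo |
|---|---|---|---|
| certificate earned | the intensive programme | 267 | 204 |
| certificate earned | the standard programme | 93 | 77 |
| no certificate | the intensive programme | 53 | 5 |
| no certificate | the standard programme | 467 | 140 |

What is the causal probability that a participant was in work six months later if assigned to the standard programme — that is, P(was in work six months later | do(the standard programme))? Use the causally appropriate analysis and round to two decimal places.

Because the programme influences qualification attained during the programme, qualification attained during the programme is a post-treatment mediator, not a confounder. Stratifying on it would bias the estimate; the causal effect is the crude pooled difference.
So P(outcome | do(the standard programme)) is just the pooled rate for the standard programme: 217/560 = 0.388.

0.39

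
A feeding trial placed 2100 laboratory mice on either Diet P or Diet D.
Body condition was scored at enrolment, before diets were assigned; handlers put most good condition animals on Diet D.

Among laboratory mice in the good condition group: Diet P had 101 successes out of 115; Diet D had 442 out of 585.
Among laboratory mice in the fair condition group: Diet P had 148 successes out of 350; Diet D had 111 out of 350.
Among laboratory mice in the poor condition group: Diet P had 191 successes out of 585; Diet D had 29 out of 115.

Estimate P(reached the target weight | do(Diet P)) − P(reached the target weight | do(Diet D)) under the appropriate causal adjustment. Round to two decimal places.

+0.10

Within every starting body condition level Diet P has the higher rate, yet pooled Diet D does — Simpson's reversal.
Since starting body condition is a pre-existing factor (not a product of the diet) and it affects the outcome on its own, it is a confounder. The stratified rates, not the pooled rate, identify the causal effect.
Adjusting over the population distribution of starting body condition: 0.333·(0.878−0.756) + 0.333·(0.423−0.317) + 0.333·(0.326−0.252) = +0.101.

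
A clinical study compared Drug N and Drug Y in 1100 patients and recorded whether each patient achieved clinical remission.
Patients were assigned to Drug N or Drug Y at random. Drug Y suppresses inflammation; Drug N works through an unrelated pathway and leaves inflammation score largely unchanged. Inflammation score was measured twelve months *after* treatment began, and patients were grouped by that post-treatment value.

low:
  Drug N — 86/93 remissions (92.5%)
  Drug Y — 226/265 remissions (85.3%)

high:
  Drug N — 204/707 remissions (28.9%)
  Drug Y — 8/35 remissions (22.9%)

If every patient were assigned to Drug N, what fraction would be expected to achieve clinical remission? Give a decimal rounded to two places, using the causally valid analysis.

0.36

The stratified and pooled comparisons disagree (Drug N wins within each inflammation score; Drug Y wins overall), so the answer turns on the causal role of inflammation score.
Inflammation score lies on the pathway drug → inflammation score → outcome, so adjusting for it blocks the indirect effect. For the total causal effect of drug, use the unadjusted pooled rates.
So P(outcome | do(Drug N)) is just the pooled rate for Drug N: 290/800 = 0.362.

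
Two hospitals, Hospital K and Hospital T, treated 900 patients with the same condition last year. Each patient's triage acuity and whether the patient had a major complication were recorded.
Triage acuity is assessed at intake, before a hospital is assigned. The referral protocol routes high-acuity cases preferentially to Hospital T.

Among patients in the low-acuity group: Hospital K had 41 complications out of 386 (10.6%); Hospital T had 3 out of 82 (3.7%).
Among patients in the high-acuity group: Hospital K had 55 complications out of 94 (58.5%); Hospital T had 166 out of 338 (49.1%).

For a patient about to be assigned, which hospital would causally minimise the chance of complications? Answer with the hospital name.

Triage acuity differs across hospitals for reasons unrelated to any effect of the hospital itself, and it separately predicts the outcome — a classic confounder. We must compare within triage acuity levels.
Within each level — low-acuity: 10.6% vs 3.7%; high-acuity: 58.5% vs 49.1% — Hospital T is lower every time.

Hospital T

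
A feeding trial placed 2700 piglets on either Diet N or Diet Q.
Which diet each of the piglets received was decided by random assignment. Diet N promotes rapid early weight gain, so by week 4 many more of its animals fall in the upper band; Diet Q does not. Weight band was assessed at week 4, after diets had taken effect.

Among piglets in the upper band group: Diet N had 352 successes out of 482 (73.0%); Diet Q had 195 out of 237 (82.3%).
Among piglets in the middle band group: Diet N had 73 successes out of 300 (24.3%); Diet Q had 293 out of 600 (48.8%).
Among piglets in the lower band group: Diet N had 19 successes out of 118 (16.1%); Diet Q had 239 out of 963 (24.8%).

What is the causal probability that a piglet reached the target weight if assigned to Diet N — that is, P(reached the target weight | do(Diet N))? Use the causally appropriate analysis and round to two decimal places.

Week-4 weight band is recorded after the diet and is itself shifted by it — it sits on the causal path from diet to outcome. Conditioning on a mediator would strip out part of the effect we want; the pooled comparison gives the total causal effect.
So P(outcome | do(Diet N)) is just the pooled rate for Diet N: 444/900 = 0.493.

0.49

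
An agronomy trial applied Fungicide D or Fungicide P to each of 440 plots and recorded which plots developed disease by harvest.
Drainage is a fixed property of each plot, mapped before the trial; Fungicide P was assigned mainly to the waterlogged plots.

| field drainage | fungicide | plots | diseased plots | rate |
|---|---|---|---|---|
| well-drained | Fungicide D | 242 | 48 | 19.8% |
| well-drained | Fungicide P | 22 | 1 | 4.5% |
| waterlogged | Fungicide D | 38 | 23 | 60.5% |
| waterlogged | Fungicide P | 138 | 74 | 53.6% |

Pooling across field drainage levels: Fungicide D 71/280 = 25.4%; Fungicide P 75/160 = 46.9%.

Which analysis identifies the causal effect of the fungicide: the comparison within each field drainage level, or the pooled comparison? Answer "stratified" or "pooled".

Within every field drainage level Fungicide P has the lower rate, yet pooled Fungicide D does — Simpson's reversal.
Since field drainage is a pre-existing factor (not a product of the fungicide) and it affects the outcome on its own, it is a confounder. The stratified rates, not the pooled rate, identify the causal effect.
Within each level — well-drained: 19.8% vs 4.5%; waterlogged: 60.5% vs 53.6% — Fungicide P is lower every time.

stratified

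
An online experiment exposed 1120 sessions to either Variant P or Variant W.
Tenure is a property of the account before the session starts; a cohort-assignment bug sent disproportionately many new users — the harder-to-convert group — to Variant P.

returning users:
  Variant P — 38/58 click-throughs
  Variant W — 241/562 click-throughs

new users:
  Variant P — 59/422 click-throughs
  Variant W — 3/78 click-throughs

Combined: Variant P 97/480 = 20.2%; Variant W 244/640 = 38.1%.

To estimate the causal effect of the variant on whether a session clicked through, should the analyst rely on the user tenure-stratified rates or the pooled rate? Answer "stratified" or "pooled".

The imbalance in user tenure arose from how sessions were allocated, not from anything the variant did; and user tenure independently affects the outcome. The pooled gap is confounded — condition on user tenure.
Within each level — returning users: 65.5% vs 42.9%; new users: 14.0% vs 3.8% — Variant P is higher every time.

stratified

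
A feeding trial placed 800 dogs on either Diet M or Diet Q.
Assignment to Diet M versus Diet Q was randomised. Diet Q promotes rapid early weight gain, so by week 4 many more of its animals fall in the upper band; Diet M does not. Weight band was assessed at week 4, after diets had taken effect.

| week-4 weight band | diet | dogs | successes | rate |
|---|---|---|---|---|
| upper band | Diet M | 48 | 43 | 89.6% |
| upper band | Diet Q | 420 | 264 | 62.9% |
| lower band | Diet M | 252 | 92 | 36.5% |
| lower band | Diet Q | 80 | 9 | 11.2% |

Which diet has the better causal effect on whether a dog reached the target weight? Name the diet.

Week-4 weight band here is a post-treatment variable shaped by the diet; conditioning on it would introduce bias rather than remove it. The overall comparison is the causal one.
Pooled: Diet M 45.0% vs Diet Q 54.6%; Diet Q is higher overall.

Diet Q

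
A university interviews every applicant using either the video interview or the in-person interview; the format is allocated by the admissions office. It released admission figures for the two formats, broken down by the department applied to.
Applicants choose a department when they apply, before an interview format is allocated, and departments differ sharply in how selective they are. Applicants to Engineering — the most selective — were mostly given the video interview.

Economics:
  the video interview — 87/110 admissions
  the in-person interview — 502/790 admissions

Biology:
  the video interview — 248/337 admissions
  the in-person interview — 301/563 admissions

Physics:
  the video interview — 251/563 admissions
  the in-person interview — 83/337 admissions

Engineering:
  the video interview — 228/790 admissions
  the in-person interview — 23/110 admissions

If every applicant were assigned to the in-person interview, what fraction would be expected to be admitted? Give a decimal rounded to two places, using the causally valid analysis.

0.41

Since department is a pre-existing factor (not a product of the interview format) and it affects the outcome on its own, it is a confounder. The stratified rates, not the pooled rate, identify the causal effect.
Standardising the in-person interview to the population department mix: 0.250·502/790 + 0.250·301/563 + 0.250·83/337 + 0.250·23/110 = 0.406.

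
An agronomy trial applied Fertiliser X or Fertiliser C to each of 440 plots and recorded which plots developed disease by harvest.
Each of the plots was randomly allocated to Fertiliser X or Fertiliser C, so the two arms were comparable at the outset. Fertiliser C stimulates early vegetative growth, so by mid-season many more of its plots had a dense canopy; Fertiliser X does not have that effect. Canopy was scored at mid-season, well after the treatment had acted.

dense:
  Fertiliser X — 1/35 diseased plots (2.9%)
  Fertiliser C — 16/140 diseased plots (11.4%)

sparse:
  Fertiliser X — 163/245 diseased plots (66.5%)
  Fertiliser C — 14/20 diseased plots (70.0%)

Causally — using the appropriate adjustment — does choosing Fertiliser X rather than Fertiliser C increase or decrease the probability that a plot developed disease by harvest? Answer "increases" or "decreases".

Fertiliser X is lower inside every mid-season canopy stratum but Fertiliser C is lower in aggregate. Whether to stratify depends on how mid-season canopy relates to the fertiliser.
The distribution of mid-season canopy is itself part of what the fertiliser does — it is an intermediate outcome. Holding it fixed would remove that part of the effect; the total effect is the pooled difference.
Pooled: Fertiliser X 58.6% vs Fertiliser C 18.8%; Fertiliser C is lower overall.

increases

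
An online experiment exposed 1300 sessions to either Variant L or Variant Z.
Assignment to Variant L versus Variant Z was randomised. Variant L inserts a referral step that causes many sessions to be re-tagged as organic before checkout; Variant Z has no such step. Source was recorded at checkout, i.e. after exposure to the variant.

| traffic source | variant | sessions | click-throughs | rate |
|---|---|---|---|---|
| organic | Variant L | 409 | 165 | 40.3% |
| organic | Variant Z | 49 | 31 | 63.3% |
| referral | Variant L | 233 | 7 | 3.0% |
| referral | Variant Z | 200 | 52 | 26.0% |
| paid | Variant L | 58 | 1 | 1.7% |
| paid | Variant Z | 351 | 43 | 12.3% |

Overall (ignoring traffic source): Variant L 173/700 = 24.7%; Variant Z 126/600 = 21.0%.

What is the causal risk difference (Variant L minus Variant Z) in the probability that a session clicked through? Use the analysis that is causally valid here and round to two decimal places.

Stratifying would compare variants among sessions the variants themselves sorted into traffic source groups — a form of selection on an intermediate. The unconditioned pooled rates give the total causal effect.
The causal difference is the pooled difference: 0.247 − 0.210 = +0.037.

+0.04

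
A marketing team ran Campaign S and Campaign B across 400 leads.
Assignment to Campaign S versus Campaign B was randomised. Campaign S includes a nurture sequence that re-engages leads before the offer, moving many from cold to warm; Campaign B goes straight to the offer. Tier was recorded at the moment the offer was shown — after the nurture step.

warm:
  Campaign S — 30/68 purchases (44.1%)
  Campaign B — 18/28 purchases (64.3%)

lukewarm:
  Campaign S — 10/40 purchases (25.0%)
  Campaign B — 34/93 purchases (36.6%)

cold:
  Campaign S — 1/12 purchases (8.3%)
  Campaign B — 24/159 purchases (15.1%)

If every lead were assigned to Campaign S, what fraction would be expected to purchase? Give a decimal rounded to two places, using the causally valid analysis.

Within every engagement tier level Campaign B has the higher rate, yet pooled Campaign S does — Simpson's reversal.
Engagement tier lies on the pathway campaign → engagement tier → outcome, so adjusting for it blocks the indirect effect. For the total causal effect of campaign, use the unadjusted pooled rates.
So P(outcome | do(Campaign S)) is just the pooled rate for Campaign S: 41/120 = 0.342.

0.34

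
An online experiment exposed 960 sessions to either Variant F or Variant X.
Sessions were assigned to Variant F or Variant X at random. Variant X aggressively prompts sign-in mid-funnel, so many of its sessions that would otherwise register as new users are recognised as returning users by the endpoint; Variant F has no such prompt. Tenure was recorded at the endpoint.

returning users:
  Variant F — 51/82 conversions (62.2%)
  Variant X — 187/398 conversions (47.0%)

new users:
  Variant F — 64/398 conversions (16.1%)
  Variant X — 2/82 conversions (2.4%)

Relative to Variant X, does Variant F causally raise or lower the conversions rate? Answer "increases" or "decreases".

Within every user tenure level Variant F has the higher rate, yet pooled Variant X does — Simpson's reversal.
User tenure is downstream of the variant. One should not condition on a consequence of treatment, so the overall rates are the right comparison.
Pooled: Variant F 24.0% vs Variant X 39.4%; Variant X is higher overall.

decreases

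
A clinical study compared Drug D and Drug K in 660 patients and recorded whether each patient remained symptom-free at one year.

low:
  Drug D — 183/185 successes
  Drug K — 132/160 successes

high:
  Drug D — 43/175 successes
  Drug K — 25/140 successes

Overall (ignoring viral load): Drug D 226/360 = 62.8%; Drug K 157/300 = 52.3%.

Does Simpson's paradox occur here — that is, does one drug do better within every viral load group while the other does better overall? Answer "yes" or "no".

no

Within each viral load level (low 98.9% vs 82.5%; high 24.6% vs 17.9%), Drug D has the higher rate every time. Pooled: 62.8% vs 52.3% — Drug D has the higher rate overall. They agree.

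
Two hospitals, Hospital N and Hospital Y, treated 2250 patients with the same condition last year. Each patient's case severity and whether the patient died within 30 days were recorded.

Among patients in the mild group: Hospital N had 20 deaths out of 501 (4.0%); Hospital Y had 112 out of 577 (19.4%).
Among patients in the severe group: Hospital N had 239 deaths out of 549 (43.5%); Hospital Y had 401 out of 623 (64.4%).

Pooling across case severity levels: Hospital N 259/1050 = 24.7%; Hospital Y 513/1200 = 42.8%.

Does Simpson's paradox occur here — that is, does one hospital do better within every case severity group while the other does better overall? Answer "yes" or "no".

no

Within each case severity level (mild 4.0% vs 19.4%; severe 43.5% vs 64.4%), Hospital N has the lower rate every time. Pooled: 24.7% vs 42.8% — Hospital N has the lower rate overall. They agree.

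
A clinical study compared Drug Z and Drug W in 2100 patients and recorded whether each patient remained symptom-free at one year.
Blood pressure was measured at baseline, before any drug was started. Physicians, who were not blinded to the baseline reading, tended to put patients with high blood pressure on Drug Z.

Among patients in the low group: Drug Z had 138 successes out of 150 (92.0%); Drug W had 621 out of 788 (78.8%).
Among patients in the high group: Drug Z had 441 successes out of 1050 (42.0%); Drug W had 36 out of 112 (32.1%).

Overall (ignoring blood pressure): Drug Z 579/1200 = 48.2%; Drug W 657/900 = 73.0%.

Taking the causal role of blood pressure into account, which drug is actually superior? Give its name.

Blood pressure satisfies the back-door criterion: it is not a descendant of the drug, and it blocks the spurious path from drug to outcome. Adjusting for it (i.e., using the within-blood pressure rates) gives the causal effect.
Within each level — low: 92.0% vs 78.8%; high: 42.0% vs 32.1% — Drug Z is higher every time.

Drug Z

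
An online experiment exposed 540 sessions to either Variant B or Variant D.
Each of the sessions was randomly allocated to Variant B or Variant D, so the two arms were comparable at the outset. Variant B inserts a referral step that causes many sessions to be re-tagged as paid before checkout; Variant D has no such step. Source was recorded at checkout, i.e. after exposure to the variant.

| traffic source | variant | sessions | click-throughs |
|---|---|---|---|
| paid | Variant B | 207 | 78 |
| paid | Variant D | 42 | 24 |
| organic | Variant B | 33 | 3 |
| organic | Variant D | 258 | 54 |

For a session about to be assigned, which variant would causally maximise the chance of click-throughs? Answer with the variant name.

Variant B

The traffic source-specific comparison favours Variant D throughout, but the pooled figures favour Variant B. The question is whether to condition on traffic source.
Stratifying would compare variants among sessions the variants themselves sorted into traffic source groups — a form of selection on an intermediate. The unconditioned pooled rates give the total causal effect.
Pooled: Variant B 33.8% vs Variant D 26.0%; Variant B is higher overall.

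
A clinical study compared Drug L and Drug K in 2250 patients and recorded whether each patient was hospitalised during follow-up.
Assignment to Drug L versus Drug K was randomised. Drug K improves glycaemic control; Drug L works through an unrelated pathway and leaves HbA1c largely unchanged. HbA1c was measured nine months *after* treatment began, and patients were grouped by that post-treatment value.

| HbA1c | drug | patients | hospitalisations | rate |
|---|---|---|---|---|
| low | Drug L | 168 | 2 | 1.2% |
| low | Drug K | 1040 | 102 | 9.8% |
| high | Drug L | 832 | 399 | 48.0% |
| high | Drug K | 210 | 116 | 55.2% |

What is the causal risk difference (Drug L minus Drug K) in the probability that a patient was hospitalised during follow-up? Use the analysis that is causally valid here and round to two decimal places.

The HbA1c-specific comparison favours Drug L throughout, but the pooled figures favour Drug K. The question is whether to condition on HbA1c.
Because the drug influences HbA1c, HbA1c is a post-treatment mediator, not a confounder. Stratifying on it would bias the estimate; the causal effect is the crude pooled difference.
The causal difference is the pooled difference: 0.401 − 0.174 = +0.227.

+0.23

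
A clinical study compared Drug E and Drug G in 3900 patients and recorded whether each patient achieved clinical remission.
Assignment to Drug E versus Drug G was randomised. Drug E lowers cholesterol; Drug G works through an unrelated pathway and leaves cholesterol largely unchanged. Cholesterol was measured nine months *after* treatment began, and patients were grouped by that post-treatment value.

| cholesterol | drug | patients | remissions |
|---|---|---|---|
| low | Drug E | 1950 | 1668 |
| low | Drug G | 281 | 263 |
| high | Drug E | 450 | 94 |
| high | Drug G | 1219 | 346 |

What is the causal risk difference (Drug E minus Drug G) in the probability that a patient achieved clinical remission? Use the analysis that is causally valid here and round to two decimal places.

+0.33

Cholesterol here is a post-treatment variable shaped by the drug; conditioning on it would introduce bias rather than remove it. The overall comparison is the causal one.
The causal difference is the pooled difference: 0.734 − 0.406 = +0.328.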